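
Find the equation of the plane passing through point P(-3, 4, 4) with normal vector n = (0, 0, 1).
d = n·P = (0)(-3) + (0)(4) + (1)(4) = 4
Plane: z = 4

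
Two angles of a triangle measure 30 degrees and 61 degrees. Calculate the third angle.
Sum of angles in a triangle = 180 degrees
Third angle = 180 - 30 - 61
Third angle = 89 degrees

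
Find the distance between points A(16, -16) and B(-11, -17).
Using the distance formula: d = sqrt((x₂-x₁)² + (y₂-y₁)²)
dx = (-11) - 16 = -27
dy = (-17) - (-16) = -1
d = sqrt((-27)² + (-1)²) = sqrt(729 + 1) = sqrt(730) = 27.02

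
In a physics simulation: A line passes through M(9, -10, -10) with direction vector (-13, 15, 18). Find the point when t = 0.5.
P(0.5) = (9 + (-13)(0.5), -10 + 15(0.5), -10 + 18(0.5)) = (2.5, -2.5, -1)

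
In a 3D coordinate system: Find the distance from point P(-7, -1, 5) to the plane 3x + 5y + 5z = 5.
d = |3(-7) + 5(-1) + 5(5) - (5)| / √(3² + 5² + 5²) = 6/√59 = 0.7811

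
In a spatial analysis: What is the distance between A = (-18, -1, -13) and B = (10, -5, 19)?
d = √[(28)² + (-4)² + (32)²] = √1824 = 42.71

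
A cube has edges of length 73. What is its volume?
Volume = s³
Volume = 73³
Volume = 389017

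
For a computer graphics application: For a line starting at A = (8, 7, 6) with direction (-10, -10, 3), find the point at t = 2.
P(2) = (8 + (-10)(2), 7 + (-10)(2), 6 + 3(2)) = (-12, -13, 12)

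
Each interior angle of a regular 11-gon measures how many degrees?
Interior angle of a regular n-gon = (n-2)*180/n
Interior angle = (11-2)*180/11
Interior angle = 9*180/11
Interior angle = 1620/11
Interior angle = 147.27 degrees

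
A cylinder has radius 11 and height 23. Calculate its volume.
Volume = pi * r² * h
Volume = pi * 11² * 23
Volume = pi * 121 * 23
Volume = pi * 2783
Volume = 8743.05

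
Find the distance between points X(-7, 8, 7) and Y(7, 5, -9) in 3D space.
d = √[(14)² + (-3)² + (-16)²] = √461 = 21.47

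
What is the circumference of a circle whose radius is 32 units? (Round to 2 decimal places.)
Circumference = 2 * pi * r
Circumference = 2 * pi * 32
Circumference = 201.06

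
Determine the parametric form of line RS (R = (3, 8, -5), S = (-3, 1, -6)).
Direction vector d = S - R = (-6, -7, -1)
x = 3 - 6t, y = 8 - 7t, z = -5 - t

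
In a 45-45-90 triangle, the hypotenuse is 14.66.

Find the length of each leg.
In a 45-45-90 triangle, hypotenuse = leg·√2  →  leg = hypotenuse/√2
leg = 14.66/√2 = 10.37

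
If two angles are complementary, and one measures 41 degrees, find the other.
Complementary angles sum to 90 degrees.
Other angle = 90 - 41
Other angle = 49 degrees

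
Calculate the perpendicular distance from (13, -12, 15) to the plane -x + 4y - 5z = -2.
d = |(-1)(13) + 4(-12) + (-5)(15) - (-2)| / √((-1)² + 4² + (-5)²) = 134/√42 = 20.68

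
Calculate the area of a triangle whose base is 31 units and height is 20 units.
Area = (1/2) * base * height
Area = (1/2) * 31 * 20
Area = 310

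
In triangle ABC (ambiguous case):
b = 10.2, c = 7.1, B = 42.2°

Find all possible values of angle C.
sin(C)/c = sin(B)/b  →  sin(C) = c·sin(B)/b = 7.1·sin(42.2°)/10.2 = 0.467570
C₁ = arcsin(0.467570) = 27.88°,  C₂ = 180° - C₁ = 152.12°
Check C₂: A = 180° - 42.2° - 152.12° = -14.32° ≤ 0, rejected
C = 27.88° (one solution)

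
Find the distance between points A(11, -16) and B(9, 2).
Using the distance formula: d = sqrt((x₂-x₁)² + (y₂-y₁)²)
dx = 9 - 11 = -2
dy = 2 - (-16) = 18
d = sqrt((-2)² + 18²) = sqrt(4 + 324) = sqrt(328) = 18.11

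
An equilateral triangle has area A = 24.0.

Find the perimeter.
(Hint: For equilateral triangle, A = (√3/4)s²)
A = (√3/4)s²  →  s² = 4A/√3 = 4·24.0/√3 = 55.4256
s = 7.44484
Perimeter = 3s = 22.33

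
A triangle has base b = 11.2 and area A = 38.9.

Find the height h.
A = ½bh  →  h = 2A/b
h = 2·38.9/11.2 = 6.946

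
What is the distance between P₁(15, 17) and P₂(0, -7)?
Using the distance formula: d = sqrt((x₂-x₁)² + (y₂-y₁)²)
dx = 0 - 15 = -15
dy = (-7) - 17 = -24
d = sqrt((-15)² + (-24)²) = sqrt(225 + 576) = sqrt(801) = 28.30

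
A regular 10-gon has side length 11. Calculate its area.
For a regular 10-gon with side length s = 11:
Apothem a = s / (2*tan(pi/10)) = 11 / (2*tan(pi/10)) ≈ 16.9273
Perimeter P = 10 * 11 = 110
Area = (1/2) * P * a = (1/2) * 110 * 16.9273 = 931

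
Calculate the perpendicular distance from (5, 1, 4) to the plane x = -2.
d = |1(5) + 0(1) + 0(4) - (-2)| / √(1² + 0² + 0²) = 7/√1 = 7.0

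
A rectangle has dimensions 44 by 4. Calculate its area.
Area = length * width
Area = 44 * 4
Area = 176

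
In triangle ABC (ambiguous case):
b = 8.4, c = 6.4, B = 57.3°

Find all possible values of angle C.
sin(C)/c = sin(B)/b  →  sin(C) = c·sin(B)/b = 6.4·sin(57.3°)/8.4 = 0.641151
C₁ = arcsin(0.641151) = 39.88°,  C₂ = 180° - C₁ = 140.12°
Check C₂: A = 180° - 57.3° - 140.12° = -17.42° ≤ 0, rejected
C = 39.88° (one solution)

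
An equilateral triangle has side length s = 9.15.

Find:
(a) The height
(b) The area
(a) Height h = s·√3/2 = 9.15·√3/2 = 7.924
(b) Area = (√3/4)·s² = (√3/4)·9.15² = (√3/4)·83.7225 = 36.25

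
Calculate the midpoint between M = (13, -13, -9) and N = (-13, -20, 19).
Midpoint = ((13-13)/2, (-13-20)/2, (-9+19)/2) = (0, -16.5, 5)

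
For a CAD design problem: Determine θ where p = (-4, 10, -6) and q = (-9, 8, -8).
p·q = 164, |p|² = 152, |q|² = 209
cos θ = 164/√31768 ≈ 0.9201
θ ≈ 23.05°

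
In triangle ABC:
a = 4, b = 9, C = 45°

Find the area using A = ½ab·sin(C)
A = ½·4·9·sin(45°) = ½·36·0.707107 = 12.73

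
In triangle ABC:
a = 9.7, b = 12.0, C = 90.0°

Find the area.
Using A = ½ab·sin(C):
A = ½·9.7·12.0·sin(90.0°) = ½·116.4·1.000000 = 58.2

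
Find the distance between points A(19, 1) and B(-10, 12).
Using the distance formula: d = sqrt((x₂-x₁)² + (y₂-y₁)²)
dx = (-10) - 19 = -29
dy = 12 - 1 = 11
d = sqrt((-29)² + 11²) = sqrt(841 + 121) = sqrt(962) = 31.02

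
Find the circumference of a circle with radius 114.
Circumference = 2 * pi * r
Circumference = 2 * pi * 114
Circumference = 716.28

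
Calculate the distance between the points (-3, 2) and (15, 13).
Using the distance formula: d = sqrt((x₂-x₁)² + (y₂-y₁)²)
dx = 15 - (-3) = 18
dy = 13 - 2 = 11
d = sqrt(18² + 11²) = sqrt(324 + 121) = sqrt(445) = 21.10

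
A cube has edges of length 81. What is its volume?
Volume = s³
Volume = 81³
Volume = 531441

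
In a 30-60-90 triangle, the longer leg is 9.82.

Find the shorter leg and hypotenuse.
In a 30-60-90 triangle, sides are in ratio 1 : √3 : 2.
Long leg = short leg·√3  →  short leg = 9.82/√3 = 5.67
Hypotenuse = 2·(short leg) = 2·9.82/√3 = 11.34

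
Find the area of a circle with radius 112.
Area = pi * r²
Area = pi * 112²
Area = pi * 12544
Area = 39408.14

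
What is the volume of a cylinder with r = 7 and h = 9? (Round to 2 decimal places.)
Volume = pi * r² * h
Volume = pi * 7² * 9
Volume = pi * 49 * 9
Volume = pi * 441
Volume = 1385.44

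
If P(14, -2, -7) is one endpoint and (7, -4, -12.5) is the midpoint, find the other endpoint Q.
Q = (2×7 - 14, 2×(-4) - (-2), 2×(-12.5) - (-7)) = (0, -6, -18)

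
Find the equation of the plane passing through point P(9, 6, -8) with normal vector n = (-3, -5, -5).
d = n·P = (-3)(9) + (-5)(6) + (-5)(-8) = -17
Plane: -3x - 5y - 5z = -17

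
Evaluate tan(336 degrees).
tan(336 degrees) = -0.4452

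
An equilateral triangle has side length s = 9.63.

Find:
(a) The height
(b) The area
(a) Height h = s·√3/2 = 9.63·√3/2 = 8.34
(b) Area = (√3/4)·s² = (√3/4)·9.63² = (√3/4)·92.7369 = 40.16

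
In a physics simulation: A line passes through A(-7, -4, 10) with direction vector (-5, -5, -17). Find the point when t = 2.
P(2) = (-7 + (-5)(2), -4 + (-5)(2), 10 + (-17)(2)) = (-17, -14, -24)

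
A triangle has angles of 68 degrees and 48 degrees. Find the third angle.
Sum of angles in a triangle = 180 degrees
Third angle = 180 - 68 - 48
Third angle = 64 degrees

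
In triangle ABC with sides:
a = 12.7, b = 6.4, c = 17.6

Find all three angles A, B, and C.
By the law of cosines:
cos(A) = (b² + c² - a²)/(2bc) = 0.840865  →  A = 32.77°
cos(B) = (a² + c² - b²)/(2ac) = 0.962084  →  B = 15.83°
cos(C) = (a² + b² - c²)/(2ab) = -0.661356  →  C = 131.4°
Check: A + B + C = 180.0° ✓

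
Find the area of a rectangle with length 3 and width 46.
Area = length * width
Area = 3 * 46
Area = 138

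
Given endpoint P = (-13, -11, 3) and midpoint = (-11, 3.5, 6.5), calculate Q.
Q = (2×(-11) - (-13), 2×3.5 - (-11), 2×6.5 - 3) = (-9, 18, 10)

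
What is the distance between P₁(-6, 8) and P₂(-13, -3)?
Using the distance formula: d = sqrt((x₂-x₁)² + (y₂-y₁)²)
dx = (-13) - (-6) = -7
dy = (-3) - 8 = -11
d = sqrt((-7)² + (-11)²) = sqrt(49 + 121) = sqrt(170) = 13.04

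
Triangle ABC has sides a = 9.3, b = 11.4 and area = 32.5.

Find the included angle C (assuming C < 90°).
Area = ½ab·sin(C)  →  sin(C) = 2·Area/(ab)
sin(C) = 2·32.5/(9.3·11.4) = 0.613092
C = arcsin(0.613092) = 37.81°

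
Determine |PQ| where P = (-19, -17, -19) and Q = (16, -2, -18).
d = √[(35)² + (15)² + (1)²] = √1451 = 38.09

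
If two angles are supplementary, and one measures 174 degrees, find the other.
Supplementary angles sum to 180 degrees.
Other angle = 180 - 174
Other angle = 6 degrees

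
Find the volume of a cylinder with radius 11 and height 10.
Volume = pi * r² * h
Volume = pi * 11² * 10
Volume = pi * 121 * 10
Volume = pi * 1210
Volume = 3801.33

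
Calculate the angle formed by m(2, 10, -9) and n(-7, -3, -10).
m·n = 46, |m|² = 185, |n|² = 158
cos θ = 46/√29230 ≈ 0.2691
θ ≈ 74.39°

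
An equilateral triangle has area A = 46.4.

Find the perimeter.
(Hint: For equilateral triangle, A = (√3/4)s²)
A = (√3/4)s²  →  s² = 4A/√3 = 4·46.4/√3 = 107.156
s = 10.3516
Perimeter = 3s = 31.05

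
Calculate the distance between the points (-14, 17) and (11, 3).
Using the distance formula: d = sqrt((x₂-x₁)² + (y₂-y₁)²)
dx = 11 - (-14) = 25
dy = 3 - 17 = -14
d = sqrt(25² + (-14)²) = sqrt(625 + 196) = sqrt(821) = 28.65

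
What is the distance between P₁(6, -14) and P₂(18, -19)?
Using the distance formula: d = sqrt((x₂-x₁)² + (y₂-y₁)²)
dx = 18 - 6 = 12
dy = (-19) - (-14) = -5
d = sqrt(12² + (-5)²) = sqrt(144 + 25) = sqrt(169) = 13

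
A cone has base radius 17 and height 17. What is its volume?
Volume = (1/3) * pi * r² * h
Volume = (1/3) * pi * 17² * 17
Volume = (1/3) * pi * 289 * 17
Volume = (1/3) * pi * 4913
Volume = 5144.88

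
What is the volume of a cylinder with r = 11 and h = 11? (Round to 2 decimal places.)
Volume = pi * r² * h
Volume = pi * 11² * 11
Volume = pi * 121 * 11
Volume = pi * 1331
Volume = 4181.46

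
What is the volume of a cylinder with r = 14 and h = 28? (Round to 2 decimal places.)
Volume = pi * r² * h
Volume = pi * 14² * 28
Volume = pi * 196 * 28
Volume = pi * 5488
Volume = 17241.06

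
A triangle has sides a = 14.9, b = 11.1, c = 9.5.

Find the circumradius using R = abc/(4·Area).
s = (a+b+c)/2 = 17.75
Area = √(s(s-a)(s-b)(s-c)) = √(17.75·2.85·6.65·8.25) = 52.6817
R = abc/(4·Area) = (14.9·11.1·9.5)/(4·52.6817) = 1571.205/210.7268 = 7.456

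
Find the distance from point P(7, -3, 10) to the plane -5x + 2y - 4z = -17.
d = |(-5)(7) + 2(-3) + (-4)(10) - (-17)| / √((-5)² + 2² + (-4)²) = 64/√45 = 9.541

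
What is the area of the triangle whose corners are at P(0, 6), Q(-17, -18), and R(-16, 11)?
Using the coordinate formula: Area = (1/2)|x₁(y₂-y₃) + x₂(y₃-y₁) + x₃(y₁-y₂)|
Area = (1/2)|0((-18)-11) + (-17)(11-6) + (-16)(6-(-18))|
Area = (1/2)|0*(-29) + (-17)*5 + (-16)*24|
Area = (1/2)|0 + (-85) + (-384)|
Area = (1/2)*469 = 234.50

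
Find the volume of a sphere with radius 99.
Volume = (4/3) * pi * r³
Volume = (4/3) * pi * 99³
Volume = (4/3) * pi * 970299
Volume = 4064378.95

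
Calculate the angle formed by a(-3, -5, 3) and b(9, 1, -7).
a·b = -53, |a|² = 43, |b|² = 131
cos θ = -53/√5633 ≈ -0.7062
θ ≈ 134.9°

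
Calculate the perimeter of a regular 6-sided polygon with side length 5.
Perimeter = number of sides * side length
Perimeter = 6 * 5
Perimeter = 30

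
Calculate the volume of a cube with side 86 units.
Volume = s³
Volume = 86³
Volume = 636056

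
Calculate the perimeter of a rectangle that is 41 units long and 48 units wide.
Perimeter = 2 * (length + width)
Perimeter = 2 * (41 + 48)
Perimeter = 2 * 89
Perimeter = 178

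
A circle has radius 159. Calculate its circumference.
Circumference = 2 * pi * r
Circumference = 2 * pi * 159
Circumference = 999.03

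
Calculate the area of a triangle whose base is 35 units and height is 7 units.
Area = (1/2) * base * height
Area = (1/2) * 35 * 7
Area = 122.50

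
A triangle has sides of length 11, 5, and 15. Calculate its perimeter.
Perimeter = sum of all sides
Perimeter = 11 + 5 + 15
Perimeter = 31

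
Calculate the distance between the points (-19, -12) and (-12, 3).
Using the distance formula: d = sqrt((x₂-x₁)² + (y₂-y₁)²)
dx = (-12) - (-19) = 7
dy = 3 - (-12) = 15
d = sqrt(7² + 15²) = sqrt(49 + 225) = sqrt(274) = 16.55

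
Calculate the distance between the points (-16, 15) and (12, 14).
Using the distance formula: d = sqrt((x₂-x₁)² + (y₂-y₁)²)
dx = 12 - (-16) = 28
dy = 14 - 15 = -1
d = sqrt(28² + (-1)²) = sqrt(784 + 1) = sqrt(785) = 28.02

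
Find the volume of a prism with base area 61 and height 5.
Volume = base area * height
Volume = 61 * 5
Volume = 305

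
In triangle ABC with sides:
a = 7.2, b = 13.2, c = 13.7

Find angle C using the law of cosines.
cos(C) = (a² + b² - c²)/(2ab)
cos(C) = (7.2² + 13.2² - 13.7²)/(2·7.2·13.2) = 38.39/190.08 = 0.201968
C = arccos(0.201968) = 78.35°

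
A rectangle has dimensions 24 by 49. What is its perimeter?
Perimeter = 2 * (length + width)
Perimeter = 2 * (24 + 49)
Perimeter = 2 * 73
Perimeter = 146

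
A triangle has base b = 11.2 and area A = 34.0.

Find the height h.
A = ½bh  →  h = 2A/b
h = 2·34.0/11.2 = 6.071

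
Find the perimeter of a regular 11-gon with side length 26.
Perimeter = number of sides * side length
Perimeter = 11 * 26
Perimeter = 286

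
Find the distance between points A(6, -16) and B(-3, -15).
Using the distance formula: d = sqrt((x₂-x₁)² + (y₂-y₁)²)
dx = (-3) - 6 = -9
dy = (-15) - (-16) = 1
d = sqrt((-9)² + 1²) = sqrt(81 + 1) = sqrt(82) = 9.06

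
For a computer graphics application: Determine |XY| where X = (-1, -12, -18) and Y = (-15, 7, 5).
d = √[(-14)² + (19)² + (23)²] = √1086 = 32.95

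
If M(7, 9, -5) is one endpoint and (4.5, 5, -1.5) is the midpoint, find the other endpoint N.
N = (2×4.5 - 7, 2×5 - 9, 2×(-1.5) - (-5)) = (2, 1, 2)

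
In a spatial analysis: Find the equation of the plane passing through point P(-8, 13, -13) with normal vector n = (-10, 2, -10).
d = n·P = (-10)(-8) + (2)(13) + (-10)(-13) = 236
Plane: -10x + 2y - 10z = 236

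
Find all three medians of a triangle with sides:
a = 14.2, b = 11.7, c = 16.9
Using m_x = ½√(2y² + 2z² - x²):
m_a = ½√(2·11.7² + 2·16.9² - 14.2²) = ½√643.36 = 12.68
m_b = ½√(2·14.2² + 2·16.9² - 11.7²) = ½√837.61 = 14.47
m_c = ½√(2·14.2² + 2·11.7² - 16.9²) = ½√391.45 = 9.893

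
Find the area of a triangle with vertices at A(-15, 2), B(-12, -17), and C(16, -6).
Using the coordinate formula: Area = (1/2)|x₁(y₂-y₃) + x₂(y₃-y₁) + x₃(y₁-y₂)|
Area = (1/2)|(-15)((-17)-(-6)) + (-12)((-6)-2) + 16(2-(-17))|
Area = (1/2)|(-15)*(-11) + (-12)*(-8) + 16*19|
Area = (1/2)|165 + 96 + 304|
Area = (1/2)*565 = 282.50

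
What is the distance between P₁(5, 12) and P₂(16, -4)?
Using the distance formula: d = sqrt((x₂-x₁)² + (y₂-y₁)²)
dx = 16 - 5 = 11
dy = (-4) - 12 = -16
d = sqrt(11² + (-16)²) = sqrt(121 + 256) = sqrt(377) = 19.42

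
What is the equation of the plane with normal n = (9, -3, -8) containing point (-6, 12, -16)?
d = n·P = (9)(-6) + (-3)(12) + (-8)(-16) = 38
Plane: 9x - 3y - 8z = 38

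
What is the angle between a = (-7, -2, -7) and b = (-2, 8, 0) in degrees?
a·b = -2, |a|² = 102, |b|² = 68
cos θ = -2/√6936 ≈ -0.02401
θ ≈ 91.38°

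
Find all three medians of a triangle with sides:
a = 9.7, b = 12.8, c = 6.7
Using m_x = ½√(2y² + 2z² - x²):
m_a = ½√(2·12.8² + 2·6.7² - 9.7²) = ½√323.37 = 8.991
m_b = ½√(2·9.7² + 2·6.7² - 12.8²) = ½√114.12 = 5.341
m_c = ½√(2·9.7² + 2·12.8² - 6.7²) = ½√470.97 = 10.85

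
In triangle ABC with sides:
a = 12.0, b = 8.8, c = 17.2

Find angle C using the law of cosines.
cos(C) = (a² + b² - c²)/(2ab)
cos(C) = (12.0² + 8.8² - 17.2²)/(2·12.0·8.8) = -74.4/211.2 = -0.352273
C = arccos(-0.352273) = 110.6°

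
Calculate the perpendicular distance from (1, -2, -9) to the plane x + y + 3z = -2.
d = |1(1) + 1(-2) + 3(-9) - (-2)| / √(1² + 1² + 3²) = 26/√11 = 7.839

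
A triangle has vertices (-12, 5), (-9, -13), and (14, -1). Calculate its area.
Using the coordinate formula: Area = (1/2)|x₁(y₂-y₃) + x₂(y₃-y₁) + x₃(y₁-y₂)|
Area = (1/2)|(-12)((-13)-(-1)) + (-9)((-1)-5) + 14(5-(-13))|
Area = (1/2)|(-12)*(-12) + (-9)*(-6) + 14*18|
Area = (1/2)|144 + 54 + 252|
Area = (1/2)*450 = 225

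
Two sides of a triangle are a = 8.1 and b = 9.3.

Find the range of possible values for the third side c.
By the triangle inequality: |a - b| < c < a + b
|8.1 - 9.3| < c < 8.1 + 9.3
1.2 < c < 17.4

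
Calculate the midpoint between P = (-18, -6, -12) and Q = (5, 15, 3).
Midpoint = ((-18+5)/2, (-6+15)/2, (-12+3)/2) = (-6.5, 4.5, -4.5)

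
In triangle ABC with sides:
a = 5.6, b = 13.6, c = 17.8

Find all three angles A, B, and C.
By the law of cosines:
cos(A) = (b² + c² - a²)/(2bc) = 0.971662  →  A = 13.67°
cos(B) = (a² + c² - b²)/(2ac) = 0.818820  →  B = 35.03°
cos(C) = (a² + b² - c²)/(2ab) = -0.659926  →  C = 131.3°
Check: A + B + C = 180.0° ✓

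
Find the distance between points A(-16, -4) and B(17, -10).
Using the distance formula: d = sqrt((x₂-x₁)² + (y₂-y₁)²)
dx = 17 - (-16) = 33
dy = (-10) - (-4) = -6
d = sqrt(33² + (-6)²) = sqrt(1089 + 36) = sqrt(1125) = 33.54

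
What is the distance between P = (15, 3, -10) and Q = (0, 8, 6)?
d = √[(-15)² + (5)² + (16)²] = √506 = 22.49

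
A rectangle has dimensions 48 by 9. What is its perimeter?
Perimeter = 2 * (length + width)
Perimeter = 2 * (48 + 9)
Perimeter = 2 * 57
Perimeter = 114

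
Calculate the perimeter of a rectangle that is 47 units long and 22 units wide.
Perimeter = 2 * (length + width)
Perimeter = 2 * (47 + 22)
Perimeter = 2 * 69
Perimeter = 138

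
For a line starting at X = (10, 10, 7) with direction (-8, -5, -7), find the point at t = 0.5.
P(0.5) = (10 + (-8)(0.5), 10 + (-5)(0.5), 7 + (-7)(0.5)) = (6, 7.5, 3.5)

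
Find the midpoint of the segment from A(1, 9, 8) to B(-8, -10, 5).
Midpoint = ((1-8)/2, (9-10)/2, (8+5)/2) = (-3.5, -0.5, 6.5)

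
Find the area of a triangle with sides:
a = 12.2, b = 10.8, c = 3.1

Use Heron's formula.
s = (a+b+c)/2 = (12.2+10.8+3.1)/2 = 13.05
A = √(s(s-a)(s-b)(s-c)) = √(13.05·0.85·2.25·9.95)
A = √248.333 = 15.76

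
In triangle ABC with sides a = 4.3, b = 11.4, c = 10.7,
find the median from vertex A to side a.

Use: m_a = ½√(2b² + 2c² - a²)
m_a = ½√(2·11.4² + 2·10.7² - 4.3²)
m_a = ½√(259.92 + 228.98 - 18.49) = ½√470.41 = 10.84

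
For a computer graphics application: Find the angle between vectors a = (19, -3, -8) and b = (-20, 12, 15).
a·b = -536, |a|² = 434, |b|² = 769
cos θ = -536/√333746 ≈ -0.9278
θ ≈ 158.1°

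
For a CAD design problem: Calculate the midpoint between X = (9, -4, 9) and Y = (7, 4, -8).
Midpoint = ((9+7)/2, (-4+4)/2, (9-8)/2) = (8, 0, 0.5)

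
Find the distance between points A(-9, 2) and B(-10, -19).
Using the distance formula: d = sqrt((x₂-x₁)² + (y₂-y₁)²)
dx = (-10) - (-9) = -1
dy = (-19) - 2 = -21
d = sqrt((-1)² + (-21)²) = sqrt(1 + 441) = sqrt(442) = 21.02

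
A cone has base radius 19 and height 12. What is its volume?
Volume = (1/3) * pi * r² * h
Volume = (1/3) * pi * 19² * 12
Volume = (1/3) * pi * 361 * 12
Volume = (1/3) * pi * 4332
Volume = 4536.46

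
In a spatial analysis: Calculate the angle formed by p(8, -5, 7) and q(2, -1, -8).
p·q = -35, |p|² = 138, |q|² = 69
cos θ = -35/√9522 ≈ -0.3587
θ ≈ 111.0°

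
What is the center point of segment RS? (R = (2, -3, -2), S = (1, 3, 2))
Midpoint = ((2+1)/2, (-3+3)/2, (-2+2)/2) = (1.5, 0, 0)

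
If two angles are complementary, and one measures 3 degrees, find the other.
Complementary angles sum to 90 degrees.
Other angle = 90 - 3
Other angle = 87 degrees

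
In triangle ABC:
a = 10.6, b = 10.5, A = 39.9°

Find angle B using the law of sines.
sin(B)/b = sin(A)/a
sin(B) = b·sin(A)/a = 10.5·sin(39.9°)/10.6 = 0.635398
B = arcsin(0.635398) = 39.45°  (b ≤ a, so B ≤ A and the acute solution is unique)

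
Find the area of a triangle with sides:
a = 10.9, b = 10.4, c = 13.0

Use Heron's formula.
s = (a+b+c)/2 = (10.9+10.4+13.0)/2 = 17.15
A = √(s(s-a)(s-b)(s-c)) = √(17.15·6.25·6.75·4.15)
A = √3002.59 = 54.8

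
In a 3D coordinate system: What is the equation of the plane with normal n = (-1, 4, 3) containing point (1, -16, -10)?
d = n·P = (-1)(1) + (4)(-16) + (3)(-10) = -95
Plane: -x + 4y + 3z = -95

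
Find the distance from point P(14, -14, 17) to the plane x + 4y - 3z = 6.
d = |1(14) + 4(-14) + (-3)(17) - (6)| / √(1² + 4² + (-3)²) = 99/√26 = 19.42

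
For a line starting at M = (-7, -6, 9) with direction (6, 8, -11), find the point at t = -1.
P(-1) = (-7 + 6(-1), -6 + 8(-1), 9 + (-11)(-1)) = (-13, -14, 20)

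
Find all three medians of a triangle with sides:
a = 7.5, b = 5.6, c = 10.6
Using m_x = ½√(2y² + 2z² - x²):
m_a = ½√(2·5.6² + 2·10.6² - 7.5²) = ½√231.19 = 7.602
m_b = ½√(2·7.5² + 2·10.6² - 5.6²) = ½√305.86 = 8.744
m_c = ½√(2·7.5² + 2·5.6² - 10.6²) = ½√62.86 = 3.964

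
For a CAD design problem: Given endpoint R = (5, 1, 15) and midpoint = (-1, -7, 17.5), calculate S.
S = (2×(-1) - 5, 2×(-7) - 1, 2×17.5 - 15) = (-7, -15, 20)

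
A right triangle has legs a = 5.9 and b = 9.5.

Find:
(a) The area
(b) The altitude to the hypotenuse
(a) Area = ½ab = ½·5.9·9.5 = 28.025
(b) Hypotenuse c = √(5.9² + 9.5²) = √125.06 = 11.183
    Area = ½·c·h_c  →  h_c = 2·Area/c = 2·28.025/11.183 = 5.012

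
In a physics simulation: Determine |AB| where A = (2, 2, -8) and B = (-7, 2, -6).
d = √[(-9)² + (0)² + (2)²] = √85 = 9.22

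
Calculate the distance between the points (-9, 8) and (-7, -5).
Using the distance formula: d = sqrt((x₂-x₁)² + (y₂-y₁)²)
dx = (-7) - (-9) = 2
dy = (-5) - 8 = -13
d = sqrt(2² + (-13)²) = sqrt(4 + 169) = sqrt(173) = 13.15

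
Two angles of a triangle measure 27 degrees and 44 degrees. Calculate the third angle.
Sum of angles in a triangle = 180 degrees
Third angle = 180 - 27 - 44
Third angle = 109 degrees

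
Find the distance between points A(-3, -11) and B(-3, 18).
Using the distance formula: d = sqrt((x₂-x₁)² + (y₂-y₁)²)
dx = (-3) - (-3) = 0
dy = 18 - (-11) = 29
d = sqrt(0² + 29²) = sqrt(0 + 841) = sqrt(841) = 29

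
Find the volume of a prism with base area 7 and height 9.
Volume = base area * height
Volume = 7 * 9
Volume = 63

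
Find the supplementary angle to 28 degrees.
Supplementary angles sum to 180 degrees.
Other angle = 180 - 28
Other angle = 152 degrees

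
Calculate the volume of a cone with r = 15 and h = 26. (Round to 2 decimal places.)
Volume = (1/3) * pi * r² * h
Volume = (1/3) * pi * 15² * 26
Volume = (1/3) * pi * 225 * 26
Volume = (1/3) * pi * 5850
Volume = 6126.11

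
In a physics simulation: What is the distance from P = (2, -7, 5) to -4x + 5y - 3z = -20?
d = |(-4)(2) + 5(-7) + (-3)(5) - (-20)| / √((-4)² + 5² + (-3)²) = 38/√50 = 5.374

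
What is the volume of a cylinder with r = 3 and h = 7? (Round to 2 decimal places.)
Volume = pi * r² * h
Volume = pi * 3² * 7
Volume = pi * 9 * 7
Volume = pi * 63
Volume = 197.92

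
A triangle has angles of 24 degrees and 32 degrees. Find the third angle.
Sum of angles in a triangle = 180 degrees
Third angle = 180 - 24 - 32
Third angle = 124 degrees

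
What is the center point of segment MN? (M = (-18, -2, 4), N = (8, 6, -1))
Midpoint = ((-18+8)/2, (-2+6)/2, (4-1)/2) = (-5, 2, 1.5)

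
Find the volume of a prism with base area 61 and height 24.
Volume = base area * height
Volume = 61 * 24
Volume = 1464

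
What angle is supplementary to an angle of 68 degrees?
Supplementary angles sum to 180 degrees.
Other angle = 180 - 68
Other angle = 112 degrees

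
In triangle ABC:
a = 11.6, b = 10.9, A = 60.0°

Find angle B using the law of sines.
sin(B)/b = sin(A)/a
sin(B) = b·sin(A)/a = 10.9·sin(60.0°)/11.6 = 0.813765
B = arcsin(0.813765) = 54.47°  (b ≤ a, so B ≤ A and the acute solution is unique)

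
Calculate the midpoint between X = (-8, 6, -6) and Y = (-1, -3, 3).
Midpoint = ((-8-1)/2, (6-3)/2, (-6+3)/2) = (-4.5, 1.5, -1.5)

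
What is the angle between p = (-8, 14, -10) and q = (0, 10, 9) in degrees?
p·q = 50, |p|² = 360, |q|² = 181
cos θ = 50/√65160 ≈ 0.1959
θ ≈ 78.7°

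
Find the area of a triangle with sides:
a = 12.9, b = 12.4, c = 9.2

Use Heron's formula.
s = (a+b+c)/2 = (12.9+12.4+9.2)/2 = 17.25
A = √(s(s-a)(s-b)(s-c)) = √(17.25·4.35·4.85·8.05)
A = √2929.65 = 54.13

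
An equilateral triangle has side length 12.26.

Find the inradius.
For an equilateral triangle, r = s/(2√3) where s is the side.
r = 12.26/(2√3) = 12.26/3.464102 = 3.539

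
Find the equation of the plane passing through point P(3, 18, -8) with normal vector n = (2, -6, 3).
d = n·P = (2)(3) + (-6)(18) + (3)(-8) = -126
Plane: 2x - 6y + 3z = -126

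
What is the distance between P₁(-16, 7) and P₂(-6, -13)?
Using the distance formula: d = sqrt((x₂-x₁)² + (y₂-y₁)²)
dx = (-6) - (-16) = 10
dy = (-13) - 7 = -20
d = sqrt(10² + (-20)²) = sqrt(100 + 400) = sqrt(500) = 22.36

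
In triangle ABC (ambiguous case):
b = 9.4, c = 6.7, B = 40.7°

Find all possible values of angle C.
sin(C)/c = sin(B)/b  →  sin(C) = c·sin(B)/b = 6.7·sin(40.7°)/9.4 = 0.464794
C₁ = arcsin(0.464794) = 27.7°,  C₂ = 180° - C₁ = 152.3°
Check C₂: A = 180° - 40.7° - 152.3° = -13° ≤ 0, rejected
C = 27.7° (one solution)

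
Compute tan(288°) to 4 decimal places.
tan(288 degrees) = -3.0777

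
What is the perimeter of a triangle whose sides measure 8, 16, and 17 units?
Perimeter = sum of all sides
Perimeter = 8 + 16 + 17
Perimeter = 41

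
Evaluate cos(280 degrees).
cos(280 degrees) = 0.1736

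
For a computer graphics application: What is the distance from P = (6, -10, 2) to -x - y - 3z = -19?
d = |(-1)(6) + (-1)(-10) + (-3)(2) - (-19)| / √((-1)² + (-1)² + (-3)²) = 17/√11 = 5.126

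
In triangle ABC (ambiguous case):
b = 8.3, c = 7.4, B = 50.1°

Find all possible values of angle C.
sin(C)/c = sin(B)/b  →  sin(C) = c·sin(B)/b = 7.4·sin(50.1°)/8.3 = 0.683979
C₁ = arcsin(0.683979) = 43.16°,  C₂ = 180° - C₁ = 136.84°
Check C₂: A = 180° - 50.1° - 136.84° = -6.94° ≤ 0, rejected
C = 43.16° (one solution)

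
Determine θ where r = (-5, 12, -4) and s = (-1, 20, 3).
r·s = 233, |r|² = 185, |s|² = 410
cos θ = 233/√75850 ≈ 0.846
θ ≈ 32.22°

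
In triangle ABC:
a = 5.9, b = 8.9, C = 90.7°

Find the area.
Using A = ½ab·sin(C):
A = ½·5.9·8.9·sin(90.7°) = ½·52.51·0.999925 = 26.25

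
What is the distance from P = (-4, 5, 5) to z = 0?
d = |0(-4) + 0(5) + 1(5) - (0)| / √(0² + 0² + 1²) = 5/√1 = 5.0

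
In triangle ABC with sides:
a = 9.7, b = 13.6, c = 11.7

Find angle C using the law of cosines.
cos(C) = (a² + b² - c²)/(2ab)
cos(C) = (9.7² + 13.6² - 11.7²)/(2·9.7·13.6) = 142.16/263.84 = 0.538811
C = arccos(0.538811) = 57.4°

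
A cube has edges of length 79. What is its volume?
Volume = s³
Volume = 79³
Volume = 493039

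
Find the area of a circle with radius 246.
Area = pi * r²
Area = pi * 246²
Area = pi * 60516
Area = 190116.62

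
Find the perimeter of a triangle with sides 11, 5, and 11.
Perimeter = sum of all sides
Perimeter = 11 + 5 + 11
Perimeter = 27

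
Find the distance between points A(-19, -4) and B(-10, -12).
Using the distance formula: d = sqrt((x₂-x₁)² + (y₂-y₁)²)
dx = (-10) - (-19) = 9
dy = (-12) - (-4) = -8
d = sqrt(9² + (-8)²) = sqrt(81 + 64) = sqrt(145) = 12.04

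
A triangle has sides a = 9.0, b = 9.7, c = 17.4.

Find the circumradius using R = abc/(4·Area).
s = (a+b+c)/2 = 18.05
Area = √(s(s-a)(s-b)(s-c)) = √(18.05·9.05·8.35·0.65) = 29.7758
R = abc/(4·Area) = (9.0·9.7·17.4)/(4·29.7758) = 1519.02/119.1032 = 12.75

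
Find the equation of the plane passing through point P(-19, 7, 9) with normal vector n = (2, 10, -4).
d = n·P = (2)(-19) + (10)(7) + (-4)(9) = -4
Plane: 2x + 10y - 4z = -4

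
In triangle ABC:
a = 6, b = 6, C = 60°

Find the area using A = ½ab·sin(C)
A = ½·6·6·sin(60°) = ½·36·0.866025 = 15.59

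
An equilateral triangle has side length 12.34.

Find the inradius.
For an equilateral triangle, r = s/(2√3) where s is the side.
r = 12.34/(2√3) = 12.34/3.464102 = 3.562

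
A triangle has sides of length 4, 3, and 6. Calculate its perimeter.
Perimeter = sum of all sides
Perimeter = 4 + 3 + 6
Perimeter = 13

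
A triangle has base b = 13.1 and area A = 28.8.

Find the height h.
A = ½bh  →  h = 2A/b
h = 2·28.8/13.1 = 4.397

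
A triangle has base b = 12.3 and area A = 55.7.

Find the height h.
A = ½bh  →  h = 2A/b
h = 2·55.7/12.3 = 9.057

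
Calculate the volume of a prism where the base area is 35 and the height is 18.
Volume = base area * height
Volume = 35 * 18
Volume = 630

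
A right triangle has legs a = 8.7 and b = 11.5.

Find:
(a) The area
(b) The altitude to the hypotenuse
(a) Area = ½ab = ½·8.7·11.5 = 50.025
(b) Hypotenuse c = √(8.7² + 11.5²) = √207.94 = 14.4201
    Area = ½·c·h_c  →  h_c = 2·Area/c = 2·50.025/14.4201 = 6.938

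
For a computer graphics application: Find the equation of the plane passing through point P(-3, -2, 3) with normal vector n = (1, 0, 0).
d = n·P = (1)(-3) + (0)(-2) + (0)(3) = -3
Plane: x = -3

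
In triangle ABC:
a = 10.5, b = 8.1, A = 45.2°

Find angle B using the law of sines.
sin(B)/b = sin(A)/a
sin(B) = b·sin(A)/a = 8.1·sin(45.2°)/10.5 = 0.547383
B = arcsin(0.547383) = 33.19°  (b ≤ a, so B ≤ A and the acute solution is unique)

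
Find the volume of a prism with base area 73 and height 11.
Volume = base area * height
Volume = 73 * 11
Volume = 803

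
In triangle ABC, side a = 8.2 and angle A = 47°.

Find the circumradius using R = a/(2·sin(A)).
R = a/(2·sin(A)) = 8.2/(2·sin(47°))
R = 8.2/(2·0.731354) = 8.2/1.462707 = 5.606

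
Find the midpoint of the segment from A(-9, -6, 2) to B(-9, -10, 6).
Midpoint = ((-9-9)/2, (-6-10)/2, (2+6)/2) = (-9, -8, 4)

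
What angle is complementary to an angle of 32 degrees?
Complementary angles sum to 90 degrees.
Other angle = 90 - 32
Other angle = 58 degrees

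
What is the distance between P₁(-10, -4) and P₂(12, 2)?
Using the distance formula: d = sqrt((x₂-x₁)² + (y₂-y₁)²)
dx = 12 - (-10) = 22
dy = 2 - (-4) = 6
d = sqrt(22² + 6²) = sqrt(484 + 36) = sqrt(520) = 22.80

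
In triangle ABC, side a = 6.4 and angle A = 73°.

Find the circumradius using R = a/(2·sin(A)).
R = a/(2·sin(A)) = 6.4/(2·sin(73°))
R = 6.4/(2·0.956305) = 6.4/1.912610 = 3.346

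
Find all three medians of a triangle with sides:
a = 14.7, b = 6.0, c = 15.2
Using m_x = ½√(2y² + 2z² - x²):
m_a = ½√(2·6.0² + 2·15.2² - 14.7²) = ½√317.99 = 8.916
m_b = ½√(2·14.7² + 2·15.2² - 6.0²) = ½√858.26 = 14.65
m_c = ½√(2·14.7² + 2·6.0² - 15.2²) = ½√273.14 = 8.263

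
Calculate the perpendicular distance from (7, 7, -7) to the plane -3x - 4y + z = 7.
d = |(-3)(7) + (-4)(7) + 1(-7) - (7)| / √((-3)² + (-4)² + 1²) = 63/√26 = 12.36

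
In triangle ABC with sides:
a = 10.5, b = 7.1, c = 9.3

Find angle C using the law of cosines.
cos(C) = (a² + b² - c²)/(2ab)
cos(C) = (10.5² + 7.1² - 9.3²)/(2·10.5·7.1) = 74.17/149.1 = 0.497451
C = arccos(0.497451) = 60.17°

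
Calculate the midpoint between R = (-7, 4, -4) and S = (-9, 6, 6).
Midpoint = ((-7-9)/2, (4+6)/2, (-4+6)/2) = (-8, 5, 1)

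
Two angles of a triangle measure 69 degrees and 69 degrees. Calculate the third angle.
Sum of angles in a triangle = 180 degrees
Third angle = 180 - 69 - 69
Third angle = 42 degrees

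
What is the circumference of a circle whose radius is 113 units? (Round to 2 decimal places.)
Circumference = 2 * pi * r
Circumference = 2 * pi * 113
Circumference = 710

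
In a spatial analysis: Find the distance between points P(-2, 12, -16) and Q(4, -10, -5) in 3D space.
d = √[(6)² + (-22)² + (11)²] = √641 = 25.32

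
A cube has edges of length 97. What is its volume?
Volume = s³
Volume = 97³
Volume = 912673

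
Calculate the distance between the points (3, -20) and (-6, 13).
Using the distance formula: d = sqrt((x₂-x₁)² + (y₂-y₁)²)
dx = (-6) - 3 = -9
dy = 13 - (-20) = 33
d = sqrt((-9)² + 33²) = sqrt(81 + 1089) = sqrt(1170) = 34.21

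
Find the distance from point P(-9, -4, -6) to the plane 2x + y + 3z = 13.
d = |2(-9) + 1(-4) + 3(-6) - (13)| / √(2² + 1² + 3²) = 53/√14 = 14.16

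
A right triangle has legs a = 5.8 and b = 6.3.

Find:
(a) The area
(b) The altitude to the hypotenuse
(a) Area = ½ab = ½·5.8·6.3 = 18.27
(b) Hypotenuse c = √(5.8² + 6.3²) = √73.33 = 8.56329
    Area = ½·c·h_c  →  h_c = 2·Area/c = 2·18.27/8.56329 = 4.267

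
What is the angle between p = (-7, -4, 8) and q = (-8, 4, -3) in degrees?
p·q = 16, |p|² = 129, |q|² = 89
cos θ = 16/√11481 ≈ 0.1493
θ ≈ 81.41°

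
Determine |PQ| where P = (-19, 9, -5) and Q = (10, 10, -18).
d = √[(29)² + (1)² + (-13)²] = √1011 = 31.8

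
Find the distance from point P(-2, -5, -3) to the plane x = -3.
d = |1(-2) + 0(-5) + 0(-3) - (-3)| / √(1² + 0² + 0²) = 1/√1 = 1.0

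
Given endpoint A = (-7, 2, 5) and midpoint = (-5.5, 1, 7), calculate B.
B = (2×(-5.5) - (-7), 2×1 - 2, 2×7 - 5) = (-4, 0, 9)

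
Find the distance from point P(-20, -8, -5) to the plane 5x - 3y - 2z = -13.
d = |5(-20) + (-3)(-8) + (-2)(-5) - (-13)| / √(5² + (-3)² + (-2)²) = 53/√38 = 8.598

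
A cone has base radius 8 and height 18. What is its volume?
Volume = (1/3) * pi * r² * h
Volume = (1/3) * pi * 8² * 18
Volume = (1/3) * pi * 64 * 18
Volume = (1/3) * pi * 1152
Volume = 1206.37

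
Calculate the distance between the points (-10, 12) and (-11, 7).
Using the distance formula: d = sqrt((x₂-x₁)² + (y₂-y₁)²)
dx = (-11) - (-10) = -1
dy = 7 - 12 = -5
d = sqrt((-1)² + (-5)²) = sqrt(1 + 25) = sqrt(26) = 5.10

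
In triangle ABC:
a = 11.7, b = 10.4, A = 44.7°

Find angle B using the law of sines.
sin(B)/b = sin(A)/a
sin(B) = b·sin(A)/a = 10.4·sin(44.7°)/11.7 = 0.625240
B = arcsin(0.625240) = 38.7°  (b ≤ a, so B ≤ A and the acute solution is unique)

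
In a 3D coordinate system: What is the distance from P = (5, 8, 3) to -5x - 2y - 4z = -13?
d = |(-5)(5) + (-2)(8) + (-4)(3) - (-13)| / √((-5)² + (-2)² + (-4)²) = 40/√45 = 5.963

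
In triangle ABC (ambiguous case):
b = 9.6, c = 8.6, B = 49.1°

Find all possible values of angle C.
sin(C)/c = sin(B)/b  →  sin(C) = c·sin(B)/b = 8.6·sin(49.1°)/9.6 = 0.677119
C₁ = arcsin(0.677119) = 42.62°,  C₂ = 180° - C₁ = 137.38°
Check C₂: A = 180° - 49.1° - 137.38° = -6.48° ≤ 0, rejected
C = 42.62° (one solution)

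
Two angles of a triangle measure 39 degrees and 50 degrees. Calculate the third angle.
Sum of angles in a triangle = 180 degrees
Third angle = 180 - 39 - 50
Third angle = 91 degrees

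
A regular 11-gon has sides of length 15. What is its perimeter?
Perimeter = number of sides * side length
Perimeter = 11 * 15
Perimeter = 165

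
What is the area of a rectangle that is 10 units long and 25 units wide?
Area = length * width
Area = 10 * 25
Area = 250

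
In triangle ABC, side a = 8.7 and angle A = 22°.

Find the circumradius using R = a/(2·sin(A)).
R = a/(2·sin(A)) = 8.7/(2·sin(22°))
R = 8.7/(2·0.374607) = 8.7/0.749213 = 11.61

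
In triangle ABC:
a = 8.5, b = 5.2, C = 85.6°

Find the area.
Using A = ½ab·sin(C):
A = ½·8.5·5.2·sin(85.6°) = ½·44.2·0.997053 = 22.03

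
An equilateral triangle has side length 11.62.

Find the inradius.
For an equilateral triangle, r = s/(2√3) where s is the side.
r = 11.62/(2√3) = 11.62/3.464102 = 3.354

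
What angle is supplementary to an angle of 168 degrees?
Supplementary angles sum to 180 degrees.
Other angle = 180 - 168
Other angle = 12 degrees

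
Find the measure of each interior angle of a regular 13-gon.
Interior angle of a regular n-gon = (n-2)*180/n
Interior angle = (13-2)*180/13
Interior angle = 11*180/13
Interior angle = 1980/13
Interior angle = 152.31 degrees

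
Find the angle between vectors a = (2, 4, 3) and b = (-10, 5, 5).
a·b = 15, |a|² = 29, |b|² = 150
cos θ = 15/√4350 ≈ 0.2274
θ ≈ 76.85°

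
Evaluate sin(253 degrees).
sin(253 degrees) = -0.9563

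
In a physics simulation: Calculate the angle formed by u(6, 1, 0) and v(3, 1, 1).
u·v = 19, |u|² = 37, |v|² = 11
cos θ = 19/√407 ≈ 0.9418
θ ≈ 19.64°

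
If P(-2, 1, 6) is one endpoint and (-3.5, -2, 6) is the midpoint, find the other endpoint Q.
Q = (2×(-3.5) - (-2), 2×(-2) - 1, 2×6 - 6) = (-5, -5, 6)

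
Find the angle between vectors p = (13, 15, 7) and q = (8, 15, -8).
p·q = 273, |p|² = 443, |q|² = 353
cos θ = 273/√156379 ≈ 0.6904
θ ≈ 46.34°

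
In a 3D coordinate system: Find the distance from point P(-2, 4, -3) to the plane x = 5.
d = |1(-2) + 0(4) + 0(-3) - (5)| / √(1² + 0² + 0²) = 7/√1 = 7.0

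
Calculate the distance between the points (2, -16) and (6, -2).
Using the distance formula: d = sqrt((x₂-x₁)² + (y₂-y₁)²)
dx = 6 - 2 = 4
dy = (-2) - (-16) = 14
d = sqrt(4² + 14²) = sqrt(16 + 196) = sqrt(212) = 14.56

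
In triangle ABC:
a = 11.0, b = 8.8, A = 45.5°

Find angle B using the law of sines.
sin(B)/b = sin(A)/a
sin(B) = b·sin(A)/a = 8.8·sin(45.5°)/11.0 = 0.570600
B = arcsin(0.570600) = 34.79°  (b ≤ a, so B ≤ A and the acute solution is unique)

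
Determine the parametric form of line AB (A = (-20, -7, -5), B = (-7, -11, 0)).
Direction vector d = B - A = (13, -4, 5)
x = -20 + 13t, y = -7 - 4t, z = -5 + 5t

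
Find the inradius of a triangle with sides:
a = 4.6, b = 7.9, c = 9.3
s = (a+b+c)/2 = (4.6+7.9+9.3)/2 = 10.9
Area = √(s(s-a)(s-b)(s-c)) = √(10.9·6.3·3·1.6) = 18.1553
r = Area/s = 18.1553/10.9 = 1.666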